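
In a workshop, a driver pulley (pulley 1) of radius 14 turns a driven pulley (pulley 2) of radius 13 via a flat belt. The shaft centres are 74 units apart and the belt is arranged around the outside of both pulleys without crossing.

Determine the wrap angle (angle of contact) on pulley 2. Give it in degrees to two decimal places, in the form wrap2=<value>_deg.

wrap2=178.45_deg

open belt: β = asin((r2−r1)/C) = asin(-1/74) = -0.7743°
wrap1 = π − 2β = 181.5486°
wrap2 = π + 2β = 178.4514°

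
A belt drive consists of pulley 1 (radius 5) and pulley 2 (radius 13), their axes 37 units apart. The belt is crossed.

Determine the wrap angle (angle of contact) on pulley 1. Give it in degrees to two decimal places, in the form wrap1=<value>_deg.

wrap1=238.22_deg

crossed belt: β = asin((r1+r2)/C) = asin(18/37) = 29.1099°
wrap1 = wrap2 = π + 2β = 238.2198°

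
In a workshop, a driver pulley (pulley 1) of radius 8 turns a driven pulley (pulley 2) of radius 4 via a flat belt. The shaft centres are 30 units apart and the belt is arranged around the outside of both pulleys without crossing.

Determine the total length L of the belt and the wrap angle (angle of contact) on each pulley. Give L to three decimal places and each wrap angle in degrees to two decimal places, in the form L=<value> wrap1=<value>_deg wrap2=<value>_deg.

L=98.233 wrap1=195.32_deg wrap2=164.68_deg

open belt: β = asin((r2−r1)/C) = asin(-4/30) = -7.6623°
wrap1 = π − 2β = 195.3245°
wrap2 = π + 2β = 164.6755°
tangent length = C·cosβ = 29.7321
L = r1·wrap1 + r2·wrap2 + 2·C·cosβ = 8·3.4091 + 4·2.8741 + 2·29.7321 = 98.2332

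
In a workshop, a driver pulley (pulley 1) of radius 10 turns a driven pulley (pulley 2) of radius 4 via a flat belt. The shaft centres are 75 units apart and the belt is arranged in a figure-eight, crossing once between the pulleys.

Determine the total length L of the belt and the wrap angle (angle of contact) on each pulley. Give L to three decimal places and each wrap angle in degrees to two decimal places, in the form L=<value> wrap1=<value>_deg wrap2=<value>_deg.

L=196.603 wrap1=201.52_deg wrap2=201.52_deg

crossed belt: β = asin((r1+r2)/C) = asin(14/75) = 10.7583°
wrap1 = wrap2 = π + 2β = 201.5166°
tangent length = C·cosβ = 73.6817
L = (r1+r2)·wrap + 2·C·cosβ = 14·3.5171 + 2·73.6817 = 196.6033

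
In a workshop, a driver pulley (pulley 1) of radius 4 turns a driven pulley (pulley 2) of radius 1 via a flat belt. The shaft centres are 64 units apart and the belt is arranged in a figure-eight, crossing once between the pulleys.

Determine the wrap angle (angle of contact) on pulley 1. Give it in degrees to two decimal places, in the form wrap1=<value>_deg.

wrap1=188.96_deg

crossed belt: β = asin((r1+r2)/C) = asin(5/64) = 4.4808°
wrap1 = wrap2 = π + 2β = 188.9616°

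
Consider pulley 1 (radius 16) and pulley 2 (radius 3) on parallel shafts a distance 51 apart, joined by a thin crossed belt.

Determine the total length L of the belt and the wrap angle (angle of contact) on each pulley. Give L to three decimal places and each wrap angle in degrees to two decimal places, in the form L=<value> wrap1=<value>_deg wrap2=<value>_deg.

L=168.854 wrap1=223.75_deg wrap2=223.75_deg

crossed belt: β = asin((r1+r2)/C) = asin(19/51) = 21.8729°
wrap1 = wrap2 = π + 2β = 223.7458°
tangent length = C·cosβ = 47.3286
L = (r1+r2)·wrap + 2·C·cosβ = 19·3.9051 + 2·47.3286 = 168.8542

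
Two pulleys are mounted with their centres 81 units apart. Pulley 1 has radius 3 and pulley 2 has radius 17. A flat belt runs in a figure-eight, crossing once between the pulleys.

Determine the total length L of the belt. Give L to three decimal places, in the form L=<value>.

L=229.796

crossed belt: β = asin((r1+r2)/C) = asin(20/81) = 14.2949°
wrap1 = wrap2 = π + 2β = 208.5899°
tangent length = C·cosβ = 78.4920
L = (r1+r2)·wrap + 2·C·cosβ = 20·3.6406 + 2·78.4920 = 229.7957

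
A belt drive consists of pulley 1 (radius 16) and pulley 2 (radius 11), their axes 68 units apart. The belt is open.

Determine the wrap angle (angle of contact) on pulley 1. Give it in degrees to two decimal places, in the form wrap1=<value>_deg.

open belt: β = asin((r2−r1)/C) = asin(-5/68) = -4.2167°
wrap1 = π − 2β = 188.4335°
wrap2 = π + 2β = 171.5665°

wrap1=188.43_deg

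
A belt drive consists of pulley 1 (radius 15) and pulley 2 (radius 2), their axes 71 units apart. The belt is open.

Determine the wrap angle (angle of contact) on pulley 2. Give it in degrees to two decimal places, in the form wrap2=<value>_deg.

open belt: β = asin((r2−r1)/C) = asin(-13/71) = -10.5503°
wrap1 = π − 2β = 201.1006°
wrap2 = π + 2β = 158.8994°

wrap2=158.90_deg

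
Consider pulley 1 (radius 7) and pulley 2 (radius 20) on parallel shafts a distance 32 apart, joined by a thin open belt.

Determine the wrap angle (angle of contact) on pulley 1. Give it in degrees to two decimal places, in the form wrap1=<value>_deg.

wrap1=132.06_deg

open belt: β = asin((r2−r1)/C) = asin(13/32) = 23.9695°
wrap1 = π − 2β = 132.0610°
wrap2 = π + 2β = 227.9390°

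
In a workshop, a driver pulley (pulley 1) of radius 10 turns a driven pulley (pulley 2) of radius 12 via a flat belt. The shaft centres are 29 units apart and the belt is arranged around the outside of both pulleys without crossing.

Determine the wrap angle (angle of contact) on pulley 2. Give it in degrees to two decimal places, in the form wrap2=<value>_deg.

wrap2=187.91_deg

open belt: β = asin((r2−r1)/C) = asin(2/29) = 3.9546°
wrap1 = π − 2β = 172.0909°
wrap2 = π + 2β = 187.9091°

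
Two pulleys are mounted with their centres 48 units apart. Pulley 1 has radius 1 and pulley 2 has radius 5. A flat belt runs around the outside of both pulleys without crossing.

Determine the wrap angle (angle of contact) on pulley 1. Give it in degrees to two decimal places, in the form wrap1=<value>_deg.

open belt: β = asin((r2−r1)/C) = asin(4/48) = 4.7802°
wrap1 = π − 2β = 170.4396°
wrap2 = π + 2β = 189.5604°

wrap1=170.44_deg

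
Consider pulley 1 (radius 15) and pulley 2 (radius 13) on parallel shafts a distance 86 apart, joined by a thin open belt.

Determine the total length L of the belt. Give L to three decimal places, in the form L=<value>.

open belt: β = asin((r2−r1)/C) = asin(-2/86) = -1.3326°
wrap1 = π − 2β = 182.6652°
wrap2 = π + 2β = 177.3348°
tangent length = C·cosβ = 85.9767
L = r1·wrap1 + r2·wrap2 + 2·C·cosβ = 15·3.1881 + 13·3.0951 + 2·85.9767 = 260.0111

L=260.011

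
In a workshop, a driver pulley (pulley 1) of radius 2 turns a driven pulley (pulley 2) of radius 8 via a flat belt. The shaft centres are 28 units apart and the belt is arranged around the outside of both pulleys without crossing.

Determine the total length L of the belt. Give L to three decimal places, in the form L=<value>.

open belt: β = asin((r2−r1)/C) = asin(6/28) = 12.3736°
wrap1 = π − 2β = 155.2527°
wrap2 = π + 2β = 204.7473°
tangent length = C·cosβ = 27.3496
L = r1·wrap1 + r2·wrap2 + 2·C·cosβ = 2·2.7097 + 8·3.5735 + 2·27.3496 = 88.7066

L=88.707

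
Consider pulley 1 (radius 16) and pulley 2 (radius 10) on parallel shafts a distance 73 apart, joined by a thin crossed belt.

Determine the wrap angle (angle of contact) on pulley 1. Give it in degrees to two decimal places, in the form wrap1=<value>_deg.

crossed belt: β = asin((r1+r2)/C) = asin(26/73) = 20.8648°
wrap1 = wrap2 = π + 2β = 221.7296°

wrap1=221.73_deg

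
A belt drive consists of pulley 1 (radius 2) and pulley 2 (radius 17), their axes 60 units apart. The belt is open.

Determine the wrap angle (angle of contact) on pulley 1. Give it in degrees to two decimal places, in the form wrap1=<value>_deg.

open belt: β = asin((r2−r1)/C) = asin(15/60) = 14.4775°
wrap1 = π − 2β = 151.0450°
wrap2 = π + 2β = 208.9550°

wrap1=151.04_deg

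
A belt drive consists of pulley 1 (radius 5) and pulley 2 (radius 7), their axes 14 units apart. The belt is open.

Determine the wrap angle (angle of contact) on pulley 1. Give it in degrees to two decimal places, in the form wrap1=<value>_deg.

open belt: β = asin((r2−r1)/C) = asin(2/14) = 8.2132°
wrap1 = π − 2β = 163.5736°
wrap2 = π + 2β = 196.4264°

wrap1=163.57_deg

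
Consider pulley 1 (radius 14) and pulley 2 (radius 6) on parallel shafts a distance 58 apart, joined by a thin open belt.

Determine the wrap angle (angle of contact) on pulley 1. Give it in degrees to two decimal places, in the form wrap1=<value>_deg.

wrap1=195.86_deg

open belt: β = asin((r2−r1)/C) = asin(-8/58) = -7.9281°
wrap1 = π − 2β = 195.8563°
wrap2 = π + 2β = 164.1437°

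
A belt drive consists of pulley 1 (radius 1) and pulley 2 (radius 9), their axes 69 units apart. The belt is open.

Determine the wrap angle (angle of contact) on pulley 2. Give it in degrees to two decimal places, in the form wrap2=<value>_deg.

wrap2=193.32_deg

open belt: β = asin((r2−r1)/C) = asin(8/69) = 6.6580°
wrap1 = π − 2β = 166.6841°
wrap2 = π + 2β = 193.3159°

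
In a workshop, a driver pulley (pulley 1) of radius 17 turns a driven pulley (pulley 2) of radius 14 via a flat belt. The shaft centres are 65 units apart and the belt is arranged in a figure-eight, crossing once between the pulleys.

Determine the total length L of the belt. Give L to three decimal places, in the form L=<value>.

L=242.476

crossed belt: β = asin((r1+r2)/C) = asin(31/65) = 28.4846°
wrap1 = wrap2 = π + 2β = 236.9693°
tangent length = C·cosβ = 57.1314
L = (r1+r2)·wrap + 2·C·cosβ = 31·4.1359 + 2·57.1314 = 242.4756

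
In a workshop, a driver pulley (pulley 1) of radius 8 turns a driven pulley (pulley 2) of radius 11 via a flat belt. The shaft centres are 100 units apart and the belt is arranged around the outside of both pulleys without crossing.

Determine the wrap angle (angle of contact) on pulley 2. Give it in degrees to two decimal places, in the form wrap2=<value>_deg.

wrap2=183.44_deg

open belt: β = asin((r2−r1)/C) = asin(3/100) = 1.7191°
wrap1 = π − 2β = 176.5617°
wrap2 = π + 2β = 183.4383°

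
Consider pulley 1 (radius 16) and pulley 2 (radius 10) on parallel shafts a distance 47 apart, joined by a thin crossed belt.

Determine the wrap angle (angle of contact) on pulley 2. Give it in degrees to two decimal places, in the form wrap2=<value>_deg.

crossed belt: β = asin((r1+r2)/C) = asin(26/47) = 33.5862°
wrap1 = wrap2 = π + 2β = 247.1725°

wrap2=247.17_deg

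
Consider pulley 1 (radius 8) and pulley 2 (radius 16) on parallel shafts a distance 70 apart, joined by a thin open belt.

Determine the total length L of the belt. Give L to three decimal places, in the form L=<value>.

L=216.314

open belt: β = asin((r2−r1)/C) = asin(8/70) = 6.5624°
wrap1 = π − 2β = 166.8751°
wrap2 = π + 2β = 193.1249°
tangent length = C·cosβ = 69.5414
L = r1·wrap1 + r2·wrap2 + 2·C·cosβ = 8·2.9125 + 16·3.3707 + 2·69.5414 = 216.3135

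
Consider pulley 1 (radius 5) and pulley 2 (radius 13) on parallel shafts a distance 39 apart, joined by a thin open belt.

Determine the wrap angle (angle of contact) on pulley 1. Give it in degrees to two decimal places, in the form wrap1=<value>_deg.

wrap1=156.33_deg

open belt: β = asin((r2−r1)/C) = asin(8/39) = 11.8370°
wrap1 = π − 2β = 156.3260°
wrap2 = π + 2β = 203.6740°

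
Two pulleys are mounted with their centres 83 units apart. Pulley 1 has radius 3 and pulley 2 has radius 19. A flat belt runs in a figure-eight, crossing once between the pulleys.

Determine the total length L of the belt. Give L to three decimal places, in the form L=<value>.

crossed belt: β = asin((r1+r2)/C) = asin(22/83) = 15.3705°
wrap1 = wrap2 = π + 2β = 210.7411°
tangent length = C·cosβ = 80.0312
L = (r1+r2)·wrap + 2·C·cosβ = 22·3.6781 + 2·80.0312 = 240.9812

L=240.981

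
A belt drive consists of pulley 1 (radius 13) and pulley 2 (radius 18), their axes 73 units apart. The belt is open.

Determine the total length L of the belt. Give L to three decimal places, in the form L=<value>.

open belt: β = asin((r2−r1)/C) = asin(5/73) = 3.9274°
wrap1 = π − 2β = 172.1451°
wrap2 = π + 2β = 187.8549°
tangent length = C·cosβ = 72.8286
L = r1·wrap1 + r2·wrap2 + 2·C·cosβ = 13·3.0045 + 18·3.2787 + 2·72.8286 = 243.7320

L=243.732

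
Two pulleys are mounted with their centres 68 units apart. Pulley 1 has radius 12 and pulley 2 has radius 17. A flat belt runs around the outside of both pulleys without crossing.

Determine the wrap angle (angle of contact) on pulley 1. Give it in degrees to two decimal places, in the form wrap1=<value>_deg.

wrap1=171.57_deg

open belt: β = asin((r2−r1)/C) = asin(5/68) = 4.2167°
wrap1 = π − 2β = 171.5665°
wrap2 = π + 2β = 188.4335°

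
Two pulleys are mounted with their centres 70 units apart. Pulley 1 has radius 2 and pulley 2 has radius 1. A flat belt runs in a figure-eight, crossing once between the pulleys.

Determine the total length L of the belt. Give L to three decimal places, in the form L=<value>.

L=149.553

crossed belt: β = asin((r1+r2)/C) = asin(3/70) = 2.4563°
wrap1 = wrap2 = π + 2β = 184.9126°
tangent length = C·cosβ = 69.9357
L = (r1+r2)·wrap + 2·C·cosβ = 3·3.2273 + 2·69.9357 = 149.5534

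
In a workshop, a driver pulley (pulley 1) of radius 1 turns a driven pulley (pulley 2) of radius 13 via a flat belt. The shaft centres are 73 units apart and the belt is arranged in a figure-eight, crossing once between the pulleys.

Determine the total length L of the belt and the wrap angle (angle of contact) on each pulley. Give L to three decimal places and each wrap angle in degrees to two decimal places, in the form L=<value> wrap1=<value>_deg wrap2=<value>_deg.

L=192.676 wrap1=202.11_deg wrap2=202.11_deg

crossed belt: β = asin((r1+r2)/C) = asin(14/73) = 11.0567°
wrap1 = wrap2 = π + 2β = 202.1135°
tangent length = C·cosβ = 71.6450
L = (r1+r2)·wrap + 2·C·cosβ = 14·3.5275 + 2·71.6450 = 192.6756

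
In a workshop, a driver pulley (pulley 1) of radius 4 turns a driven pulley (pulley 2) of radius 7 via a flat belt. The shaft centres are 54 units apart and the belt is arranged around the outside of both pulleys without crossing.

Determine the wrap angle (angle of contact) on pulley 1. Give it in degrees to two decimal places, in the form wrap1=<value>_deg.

wrap1=173.63_deg

open belt: β = asin((r2−r1)/C) = asin(3/54) = 3.1847°
wrap1 = π − 2β = 173.6305°
wrap2 = π + 2β = 186.3695°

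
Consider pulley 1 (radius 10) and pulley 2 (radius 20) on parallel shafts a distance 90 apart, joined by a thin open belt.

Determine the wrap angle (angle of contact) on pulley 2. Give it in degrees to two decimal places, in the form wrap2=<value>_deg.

wrap2=192.76_deg

open belt: β = asin((r2−r1)/C) = asin(10/90) = 6.3794°
wrap1 = π − 2β = 167.2413°
wrap2 = π + 2β = 192.7587°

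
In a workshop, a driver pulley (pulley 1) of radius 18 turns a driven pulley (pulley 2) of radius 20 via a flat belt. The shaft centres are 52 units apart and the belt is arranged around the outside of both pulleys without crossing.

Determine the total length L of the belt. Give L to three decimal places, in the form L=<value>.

open belt: β = asin((r2−r1)/C) = asin(2/52) = 2.2042°
wrap1 = π − 2β = 175.5915°
wrap2 = π + 2β = 184.4085°
tangent length = C·cosβ = 51.9615
L = r1·wrap1 + r2·wrap2 + 2·C·cosβ = 18·3.0647 + 20·3.2185 + 2·51.9615 = 223.4575

L=223.457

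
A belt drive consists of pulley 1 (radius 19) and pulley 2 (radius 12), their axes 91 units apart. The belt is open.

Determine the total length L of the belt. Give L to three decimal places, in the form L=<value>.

open belt: β = asin((r2−r1)/C) = asin(-7/91) = -4.4117°
wrap1 = π − 2β = 188.8235°
wrap2 = π + 2β = 171.1765°
tangent length = C·cosβ = 90.7304
L = r1·wrap1 + r2·wrap2 + 2·C·cosβ = 19·3.2956 + 12·2.9876 + 2·90.7304 = 279.9281

L=279.928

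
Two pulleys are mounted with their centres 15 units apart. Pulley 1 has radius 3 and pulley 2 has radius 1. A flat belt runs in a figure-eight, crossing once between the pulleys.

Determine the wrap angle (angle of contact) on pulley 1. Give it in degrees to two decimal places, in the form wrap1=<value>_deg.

wrap1=210.93_deg

crossed belt: β = asin((r1+r2)/C) = asin(4/15) = 15.4660°
wrap1 = wrap2 = π + 2β = 210.9320°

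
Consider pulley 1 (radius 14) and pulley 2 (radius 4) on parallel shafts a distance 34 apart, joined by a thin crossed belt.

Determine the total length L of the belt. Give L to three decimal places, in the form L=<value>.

crossed belt: β = asin((r1+r2)/C) = asin(18/34) = 31.9657°
wrap1 = wrap2 = π + 2β = 243.9314°
tangent length = C·cosβ = 28.8444
L = (r1+r2)·wrap + 2·C·cosβ = 18·4.2574 + 2·28.8444 = 134.3221

L=134.322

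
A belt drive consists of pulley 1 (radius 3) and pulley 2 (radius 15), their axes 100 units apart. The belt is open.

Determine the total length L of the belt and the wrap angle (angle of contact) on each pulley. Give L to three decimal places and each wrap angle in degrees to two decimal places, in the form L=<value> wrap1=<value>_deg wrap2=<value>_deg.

L=257.990 wrap1=166.22_deg wrap2=193.78_deg

open belt: β = asin((r2−r1)/C) = asin(12/100) = 6.8921°
wrap1 = π − 2β = 166.2158°
wrap2 = π + 2β = 193.7842°
tangent length = C·cosβ = 99.2774
L = r1·wrap1 + r2·wrap2 + 2·C·cosβ = 3·2.9010 + 15·3.3822 + 2·99.2774 = 257.9904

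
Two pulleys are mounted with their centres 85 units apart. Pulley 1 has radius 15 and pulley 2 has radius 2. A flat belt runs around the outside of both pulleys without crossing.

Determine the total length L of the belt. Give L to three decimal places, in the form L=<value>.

L=225.399

open belt: β = asin((r2−r1)/C) = asin(-13/85) = -8.7974°
wrap1 = π − 2β = 197.5948°
wrap2 = π + 2β = 162.4052°
tangent length = C·cosβ = 84.0000
L = r1·wrap1 + r2·wrap2 + 2·C·cosβ = 15·3.4487 + 2·2.8345 + 2·84.0000 = 225.3992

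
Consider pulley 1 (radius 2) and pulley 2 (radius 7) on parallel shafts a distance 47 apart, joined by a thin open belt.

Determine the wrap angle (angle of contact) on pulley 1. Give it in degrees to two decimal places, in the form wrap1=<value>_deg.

open belt: β = asin((r2−r1)/C) = asin(5/47) = 6.1069°
wrap1 = π − 2β = 167.7863°
wrap2 = π + 2β = 192.2137°

wrap1=167.79_deg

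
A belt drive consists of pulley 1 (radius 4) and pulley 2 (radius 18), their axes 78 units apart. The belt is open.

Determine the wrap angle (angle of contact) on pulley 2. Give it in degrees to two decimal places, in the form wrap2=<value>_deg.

open belt: β = asin((r2−r1)/C) = asin(14/78) = 10.3399°
wrap1 = π − 2β = 159.3202°
wrap2 = π + 2β = 200.6798°

wrap2=200.68_deg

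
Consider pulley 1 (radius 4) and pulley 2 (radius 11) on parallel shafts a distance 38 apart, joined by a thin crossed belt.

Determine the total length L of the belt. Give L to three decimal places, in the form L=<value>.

L=129.126

crossed belt: β = asin((r1+r2)/C) = asin(15/38) = 23.2496°
wrap1 = wrap2 = π + 2β = 226.4991°
tangent length = C·cosβ = 34.9142
L = (r1+r2)·wrap + 2·C·cosβ = 15·3.9532 + 2·34.9142 = 129.1257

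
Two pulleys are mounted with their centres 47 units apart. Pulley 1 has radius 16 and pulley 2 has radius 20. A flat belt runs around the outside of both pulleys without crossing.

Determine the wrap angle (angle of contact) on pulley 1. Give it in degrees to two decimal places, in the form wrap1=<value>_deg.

wrap1=170.24_deg

open belt: β = asin((r2−r1)/C) = asin(4/47) = 4.8821°
wrap1 = π − 2β = 170.2357°
wrap2 = π + 2β = 189.7643°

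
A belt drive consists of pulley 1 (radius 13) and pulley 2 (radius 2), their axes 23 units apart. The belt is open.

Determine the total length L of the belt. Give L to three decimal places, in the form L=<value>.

open belt: β = asin((r2−r1)/C) = asin(-11/23) = -28.5719°
wrap1 = π − 2β = 237.1438°
wrap2 = π + 2β = 122.8562°
tangent length = C·cosβ = 20.1990
L = r1·wrap1 + r2·wrap2 + 2·C·cosβ = 13·4.1389 + 2·2.1442 + 2·20.1990 = 98.4927

L=98.493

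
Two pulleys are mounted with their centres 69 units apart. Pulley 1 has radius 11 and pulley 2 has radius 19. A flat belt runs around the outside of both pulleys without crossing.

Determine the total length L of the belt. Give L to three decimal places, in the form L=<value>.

open belt: β = asin((r2−r1)/C) = asin(8/69) = 6.6580°
wrap1 = π − 2β = 166.6841°
wrap2 = π + 2β = 193.3159°
tangent length = C·cosβ = 68.5347
L = r1·wrap1 + r2·wrap2 + 2·C·cosβ = 11·2.9092 + 19·3.3740 + 2·68.5347 = 233.1764

L=233.176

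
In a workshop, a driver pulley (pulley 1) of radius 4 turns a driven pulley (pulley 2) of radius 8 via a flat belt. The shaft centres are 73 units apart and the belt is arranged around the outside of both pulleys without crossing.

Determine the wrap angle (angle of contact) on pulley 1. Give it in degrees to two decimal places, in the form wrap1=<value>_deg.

open belt: β = asin((r2−r1)/C) = asin(4/73) = 3.1411°
wrap1 = π − 2β = 173.7179°
wrap2 = π + 2β = 186.2821°

wrap1=173.72_deg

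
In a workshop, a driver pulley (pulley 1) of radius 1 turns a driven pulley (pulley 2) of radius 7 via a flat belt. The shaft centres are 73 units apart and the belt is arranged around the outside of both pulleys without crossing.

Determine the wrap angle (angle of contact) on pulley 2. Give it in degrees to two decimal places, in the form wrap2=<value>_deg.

wrap2=189.43_deg

open belt: β = asin((r2−r1)/C) = asin(6/73) = 4.7146°
wrap1 = π − 2β = 170.5709°
wrap2 = π + 2β = 189.4291°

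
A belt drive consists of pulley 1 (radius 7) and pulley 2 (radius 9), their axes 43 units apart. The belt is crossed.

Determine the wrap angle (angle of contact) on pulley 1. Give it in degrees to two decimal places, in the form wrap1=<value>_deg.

crossed belt: β = asin((r1+r2)/C) = asin(16/43) = 21.8448°
wrap1 = wrap2 = π + 2β = 223.6895°

wrap1=223.69_deg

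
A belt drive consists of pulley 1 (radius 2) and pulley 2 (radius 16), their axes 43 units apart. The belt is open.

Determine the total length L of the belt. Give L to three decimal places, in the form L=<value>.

L=147.148

open belt: β = asin((r2−r1)/C) = asin(14/43) = 19.0008°
wrap1 = π − 2β = 141.9984°
wrap2 = π + 2β = 218.0016°
tangent length = C·cosβ = 40.6571
L = r1·wrap1 + r2·wrap2 + 2·C·cosβ = 2·2.4783 + 16·3.8048 + 2·40.6571 = 147.1484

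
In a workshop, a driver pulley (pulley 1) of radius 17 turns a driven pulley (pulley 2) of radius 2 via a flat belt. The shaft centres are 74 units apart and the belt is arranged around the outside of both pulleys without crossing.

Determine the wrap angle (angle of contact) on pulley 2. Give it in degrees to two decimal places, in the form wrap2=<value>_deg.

open belt: β = asin((r2−r1)/C) = asin(-15/74) = -11.6951°
wrap1 = π − 2β = 203.3901°
wrap2 = π + 2β = 156.6099°

wrap2=156.61_deg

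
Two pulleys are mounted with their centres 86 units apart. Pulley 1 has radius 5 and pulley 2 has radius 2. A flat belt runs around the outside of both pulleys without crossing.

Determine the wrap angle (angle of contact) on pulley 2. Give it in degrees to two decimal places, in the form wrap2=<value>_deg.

open belt: β = asin((r2−r1)/C) = asin(-3/86) = -1.9991°
wrap1 = π − 2β = 183.9982°
wrap2 = π + 2β = 176.0018°

wrap2=176.00_deg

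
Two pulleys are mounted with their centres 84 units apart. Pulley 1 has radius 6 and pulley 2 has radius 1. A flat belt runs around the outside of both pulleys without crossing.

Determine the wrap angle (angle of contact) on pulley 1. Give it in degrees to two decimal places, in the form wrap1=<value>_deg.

wrap1=186.82_deg

open belt: β = asin((r2−r1)/C) = asin(-5/84) = -3.4125°
wrap1 = π − 2β = 186.8250°
wrap2 = π + 2β = 173.1750°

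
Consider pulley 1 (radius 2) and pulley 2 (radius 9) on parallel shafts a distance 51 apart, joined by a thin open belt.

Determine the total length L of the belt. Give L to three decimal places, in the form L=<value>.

open belt: β = asin((r2−r1)/C) = asin(7/51) = 7.8890°
wrap1 = π − 2β = 164.2219°
wrap2 = π + 2β = 195.7781°
tangent length = C·cosβ = 50.5173
L = r1·wrap1 + r2·wrap2 + 2·C·cosβ = 2·2.8662 + 9·3.4170 + 2·50.5173 = 137.5198

L=137.520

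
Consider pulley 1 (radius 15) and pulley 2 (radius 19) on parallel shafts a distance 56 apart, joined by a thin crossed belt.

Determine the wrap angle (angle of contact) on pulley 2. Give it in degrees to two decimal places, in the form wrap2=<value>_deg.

crossed belt: β = asin((r1+r2)/C) = asin(34/56) = 37.3832°
wrap1 = wrap2 = π + 2β = 254.7664°

wrap2=254.77_deg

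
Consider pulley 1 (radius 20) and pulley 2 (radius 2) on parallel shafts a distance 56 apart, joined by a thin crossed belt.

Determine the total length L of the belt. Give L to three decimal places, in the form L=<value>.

L=189.875

crossed belt: β = asin((r1+r2)/C) = asin(22/56) = 23.1324°
wrap1 = wrap2 = π + 2β = 226.2648°
tangent length = C·cosβ = 51.4976
L = (r1+r2)·wrap + 2·C·cosβ = 22·3.9491 + 2·51.4976 = 189.8746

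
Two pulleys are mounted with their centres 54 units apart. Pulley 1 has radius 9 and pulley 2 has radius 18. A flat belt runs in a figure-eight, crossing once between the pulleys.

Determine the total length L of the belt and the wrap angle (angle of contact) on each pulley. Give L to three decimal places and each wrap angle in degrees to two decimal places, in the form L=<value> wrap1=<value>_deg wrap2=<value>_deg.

crossed belt: β = asin((r1+r2)/C) = asin(27/54) = 30.0000°
wrap1 = wrap2 = π + 2β = 240.0000°
tangent length = C·cosβ = 46.7654
L = (r1+r2)·wrap + 2·C·cosβ = 27·4.1888 + 2·46.7654 = 206.6281

L=206.628 wrap1=240.00_deg wrap2=240.00_deg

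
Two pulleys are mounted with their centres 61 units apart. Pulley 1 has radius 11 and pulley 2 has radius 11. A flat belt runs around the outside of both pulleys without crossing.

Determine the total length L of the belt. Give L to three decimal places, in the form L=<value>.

L=191.115

open belt: β = asin((r2−r1)/C) = asin(0/61) = 0.0000°
wrap1 = π − 2β = 180.0000°
wrap2 = π + 2β = 180.0000°
tangent length = C·cosβ = 61.0000
L = r1·wrap1 + r2·wrap2 + 2·C·cosβ = 11·3.1416 + 11·3.1416 + 2·61.0000 = 191.1150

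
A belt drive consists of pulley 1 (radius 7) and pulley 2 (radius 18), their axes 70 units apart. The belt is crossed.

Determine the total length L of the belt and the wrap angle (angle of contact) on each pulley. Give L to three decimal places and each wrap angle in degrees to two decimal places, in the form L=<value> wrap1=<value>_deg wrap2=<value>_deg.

L=227.567 wrap1=221.85_deg wrap2=221.85_deg

crossed belt: β = asin((r1+r2)/C) = asin(25/70) = 20.9248°
wrap1 = wrap2 = π + 2β = 221.8497°
tangent length = C·cosβ = 65.3835
L = (r1+r2)·wrap + 2·C·cosβ = 25·3.8720 + 2·65.3835 = 227.5671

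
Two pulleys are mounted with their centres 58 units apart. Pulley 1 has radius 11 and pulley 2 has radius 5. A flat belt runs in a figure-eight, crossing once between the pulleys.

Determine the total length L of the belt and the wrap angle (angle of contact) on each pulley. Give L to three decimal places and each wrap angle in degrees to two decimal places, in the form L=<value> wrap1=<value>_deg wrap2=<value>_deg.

crossed belt: β = asin((r1+r2)/C) = asin(16/58) = 16.0134°
wrap1 = wrap2 = π + 2β = 212.0268°
tangent length = C·cosβ = 55.7494
L = (r1+r2)·wrap + 2·C·cosβ = 16·3.7006 + 2·55.7494 = 170.7079

L=170.708 wrap1=212.03_deg wrap2=212.03_deg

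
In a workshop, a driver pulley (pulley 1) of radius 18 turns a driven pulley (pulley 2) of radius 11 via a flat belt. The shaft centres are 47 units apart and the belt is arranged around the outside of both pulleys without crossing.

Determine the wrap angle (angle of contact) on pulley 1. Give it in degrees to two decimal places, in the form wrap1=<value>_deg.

open belt: β = asin((r2−r1)/C) = asin(-7/47) = -8.5653°
wrap1 = π − 2β = 197.1306°
wrap2 = π + 2β = 162.8694°

wrap1=197.13_deg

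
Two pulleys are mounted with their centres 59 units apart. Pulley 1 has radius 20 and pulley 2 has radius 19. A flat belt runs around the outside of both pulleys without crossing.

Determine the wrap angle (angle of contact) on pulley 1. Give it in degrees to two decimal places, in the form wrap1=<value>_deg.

open belt: β = asin((r2−r1)/C) = asin(-1/59) = -0.9712°
wrap1 = π − 2β = 181.9423°
wrap2 = π + 2β = 178.0577°

wrap1=181.94_deg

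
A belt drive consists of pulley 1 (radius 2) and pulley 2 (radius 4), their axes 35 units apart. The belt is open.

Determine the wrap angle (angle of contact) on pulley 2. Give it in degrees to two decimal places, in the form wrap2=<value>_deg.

open belt: β = asin((r2−r1)/C) = asin(2/35) = 3.2758°
wrap1 = π − 2β = 173.4483°
wrap2 = π + 2β = 186.5517°

wrap2=186.55_deg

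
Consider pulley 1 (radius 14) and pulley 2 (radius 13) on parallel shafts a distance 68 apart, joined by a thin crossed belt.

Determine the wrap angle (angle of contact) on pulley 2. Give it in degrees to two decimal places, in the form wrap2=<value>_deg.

crossed belt: β = asin((r1+r2)/C) = asin(27/68) = 23.3944°
wrap1 = wrap2 = π + 2β = 226.7889°

wrap2=226.79_deg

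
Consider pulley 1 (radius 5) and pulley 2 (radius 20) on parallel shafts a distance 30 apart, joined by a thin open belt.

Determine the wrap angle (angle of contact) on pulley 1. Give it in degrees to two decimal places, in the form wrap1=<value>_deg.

open belt: β = asin((r2−r1)/C) = asin(15/30) = 30.0000°
wrap1 = π − 2β = 120.0000°
wrap2 = π + 2β = 240.0000°

wrap1=120.00_deg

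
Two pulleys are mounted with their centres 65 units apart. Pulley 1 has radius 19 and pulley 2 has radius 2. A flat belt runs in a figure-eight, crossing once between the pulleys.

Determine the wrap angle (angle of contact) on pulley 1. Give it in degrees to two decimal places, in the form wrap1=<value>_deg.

crossed belt: β = asin((r1+r2)/C) = asin(21/65) = 18.8491°
wrap1 = wrap2 = π + 2β = 217.6982°

wrap1=217.70_deg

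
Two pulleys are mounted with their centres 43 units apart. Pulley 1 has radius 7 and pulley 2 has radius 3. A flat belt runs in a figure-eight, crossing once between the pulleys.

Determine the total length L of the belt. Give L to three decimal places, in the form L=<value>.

L=119.752

crossed belt: β = asin((r1+r2)/C) = asin(10/43) = 13.4477°
wrap1 = wrap2 = π + 2β = 206.8955°
tangent length = C·cosβ = 41.8210
L = (r1+r2)·wrap + 2·C·cosβ = 10·3.6110 + 2·41.8210 = 119.7522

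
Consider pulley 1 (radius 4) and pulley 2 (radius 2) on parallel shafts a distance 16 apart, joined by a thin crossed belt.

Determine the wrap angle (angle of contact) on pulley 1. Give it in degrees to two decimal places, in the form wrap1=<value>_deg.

wrap1=224.05_deg

crossed belt: β = asin((r1+r2)/C) = asin(6/16) = 22.0243°
wrap1 = wrap2 = π + 2β = 224.0486°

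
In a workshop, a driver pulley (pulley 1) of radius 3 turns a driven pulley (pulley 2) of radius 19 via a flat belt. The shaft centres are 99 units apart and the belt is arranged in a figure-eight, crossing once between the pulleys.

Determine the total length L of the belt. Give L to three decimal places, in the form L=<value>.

crossed belt: β = asin((r1+r2)/C) = asin(22/99) = 12.8396°
wrap1 = wrap2 = π + 2β = 205.6792°
tangent length = C·cosβ = 96.5246
L = (r1+r2)·wrap + 2·C·cosβ = 22·3.5898 + 2·96.5246 = 272.0244

L=272.024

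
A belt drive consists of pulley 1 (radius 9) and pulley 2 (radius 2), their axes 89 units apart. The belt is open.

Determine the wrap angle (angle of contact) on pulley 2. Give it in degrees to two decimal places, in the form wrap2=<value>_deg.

wrap2=170.98_deg

open belt: β = asin((r2−r1)/C) = asin(-7/89) = -4.5111°
wrap1 = π − 2β = 189.0221°
wrap2 = π + 2β = 170.9779°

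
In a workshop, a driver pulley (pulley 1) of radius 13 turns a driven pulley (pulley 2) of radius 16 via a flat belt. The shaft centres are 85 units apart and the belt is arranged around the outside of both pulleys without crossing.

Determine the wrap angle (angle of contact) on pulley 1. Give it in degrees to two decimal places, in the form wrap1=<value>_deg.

wrap1=175.95_deg

open belt: β = asin((r2−r1)/C) = asin(3/85) = 2.0226°
wrap1 = π − 2β = 175.9548°
wrap2 = π + 2β = 184.0452°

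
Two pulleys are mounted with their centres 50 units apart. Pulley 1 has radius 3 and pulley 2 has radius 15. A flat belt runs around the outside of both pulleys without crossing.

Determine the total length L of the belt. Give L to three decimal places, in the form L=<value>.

open belt: β = asin((r2−r1)/C) = asin(12/50) = 13.8865°
wrap1 = π − 2β = 152.2269°
wrap2 = π + 2β = 207.7731°
tangent length = C·cosβ = 48.5386
L = r1·wrap1 + r2·wrap2 + 2·C·cosβ = 3·2.6569 + 15·3.6263 + 2·48.5386 = 159.4427

L=159.443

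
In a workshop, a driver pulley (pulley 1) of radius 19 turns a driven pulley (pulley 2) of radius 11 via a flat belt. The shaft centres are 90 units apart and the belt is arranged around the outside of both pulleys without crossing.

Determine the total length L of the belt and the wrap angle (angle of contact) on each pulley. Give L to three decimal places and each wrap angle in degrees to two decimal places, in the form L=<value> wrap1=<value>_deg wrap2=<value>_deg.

L=274.959 wrap1=190.20_deg wrap2=169.80_deg

open belt: β = asin((r2−r1)/C) = asin(-8/90) = -5.0997°
wrap1 = π − 2β = 190.1994°
wrap2 = π + 2β = 169.8006°
tangent length = C·cosβ = 89.6437
L = r1·wrap1 + r2·wrap2 + 2·C·cosβ = 19·3.3196 + 11·2.9636 + 2·89.6437 = 274.9594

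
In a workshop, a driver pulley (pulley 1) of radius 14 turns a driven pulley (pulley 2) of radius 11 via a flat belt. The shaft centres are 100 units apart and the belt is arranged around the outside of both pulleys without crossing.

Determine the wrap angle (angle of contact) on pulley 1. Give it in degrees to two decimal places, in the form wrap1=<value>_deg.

wrap1=183.44_deg

open belt: β = asin((r2−r1)/C) = asin(-3/100) = -1.7191°
wrap1 = π − 2β = 183.4383°
wrap2 = π + 2β = 176.5617°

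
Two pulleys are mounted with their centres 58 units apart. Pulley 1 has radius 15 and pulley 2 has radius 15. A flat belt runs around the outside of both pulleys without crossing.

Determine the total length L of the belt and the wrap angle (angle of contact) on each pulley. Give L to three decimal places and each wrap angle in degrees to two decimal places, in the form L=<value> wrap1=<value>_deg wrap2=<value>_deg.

open belt: β = asin((r2−r1)/C) = asin(0/58) = 0.0000°
wrap1 = π − 2β = 180.0000°
wrap2 = π + 2β = 180.0000°
tangent length = C·cosβ = 58.0000
L = r1·wrap1 + r2·wrap2 + 2·C·cosβ = 15·3.1416 + 15·3.1416 + 2·58.0000 = 210.2478

L=210.248 wrap1=180.00_deg wrap2=180.00_deg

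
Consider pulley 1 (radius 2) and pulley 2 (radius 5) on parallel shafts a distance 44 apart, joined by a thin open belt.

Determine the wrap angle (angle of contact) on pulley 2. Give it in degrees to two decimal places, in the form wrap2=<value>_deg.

wrap2=187.82_deg

open belt: β = asin((r2−r1)/C) = asin(3/44) = 3.9096°
wrap1 = π − 2β = 172.1809°
wrap2 = π + 2β = 187.8191°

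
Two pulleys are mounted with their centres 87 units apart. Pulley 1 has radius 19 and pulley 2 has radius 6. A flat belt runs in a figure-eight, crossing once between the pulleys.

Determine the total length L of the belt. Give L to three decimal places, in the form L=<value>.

L=259.774

crossed belt: β = asin((r1+r2)/C) = asin(25/87) = 16.6997°
wrap1 = wrap2 = π + 2β = 213.3995°
tangent length = C·cosβ = 83.3307
L = (r1+r2)·wrap + 2·C·cosβ = 25·3.7245 + 2·83.3307 = 259.7744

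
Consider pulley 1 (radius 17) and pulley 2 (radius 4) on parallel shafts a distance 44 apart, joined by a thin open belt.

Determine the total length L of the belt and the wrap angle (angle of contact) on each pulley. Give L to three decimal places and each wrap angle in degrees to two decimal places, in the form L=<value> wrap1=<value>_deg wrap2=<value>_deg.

L=157.843 wrap1=214.37_deg wrap2=145.63_deg

open belt: β = asin((r2−r1)/C) = asin(-13/44) = -17.1848°
wrap1 = π − 2β = 214.3696°
wrap2 = π + 2β = 145.6304°
tangent length = C·cosβ = 42.0357
L = r1·wrap1 + r2·wrap2 + 2·C·cosβ = 17·3.7415 + 4·2.5417 + 2·42.0357 = 157.8431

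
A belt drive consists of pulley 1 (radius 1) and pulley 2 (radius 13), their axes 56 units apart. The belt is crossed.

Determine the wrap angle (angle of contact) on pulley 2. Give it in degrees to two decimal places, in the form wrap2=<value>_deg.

crossed belt: β = asin((r1+r2)/C) = asin(14/56) = 14.4775°
wrap1 = wrap2 = π + 2β = 208.9550°

wrap2=208.96_deg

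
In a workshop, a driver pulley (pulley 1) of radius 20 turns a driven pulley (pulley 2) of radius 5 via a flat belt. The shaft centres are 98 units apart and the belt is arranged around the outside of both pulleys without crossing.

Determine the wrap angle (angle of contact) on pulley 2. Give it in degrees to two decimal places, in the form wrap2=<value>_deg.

open belt: β = asin((r2−r1)/C) = asin(-15/98) = -8.8044°
wrap1 = π − 2β = 197.6087°
wrap2 = π + 2β = 162.3913°

wrap2=162.39_deg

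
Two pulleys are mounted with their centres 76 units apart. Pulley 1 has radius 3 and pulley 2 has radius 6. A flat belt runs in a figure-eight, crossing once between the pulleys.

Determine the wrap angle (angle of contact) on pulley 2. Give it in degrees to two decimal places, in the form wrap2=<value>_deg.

wrap2=193.60_deg

crossed belt: β = asin((r1+r2)/C) = asin(9/76) = 6.8010°
wrap1 = wrap2 = π + 2β = 193.6020°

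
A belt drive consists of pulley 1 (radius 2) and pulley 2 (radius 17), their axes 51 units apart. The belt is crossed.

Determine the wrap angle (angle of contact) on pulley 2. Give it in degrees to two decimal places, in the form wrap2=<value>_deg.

wrap2=223.75_deg

crossed belt: β = asin((r1+r2)/C) = asin(19/51) = 21.8729°
wrap1 = wrap2 = π + 2β = 223.7458°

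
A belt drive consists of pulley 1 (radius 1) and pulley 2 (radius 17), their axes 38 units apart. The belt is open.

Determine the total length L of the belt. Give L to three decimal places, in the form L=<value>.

L=139.391

open belt: β = asin((r2−r1)/C) = asin(16/38) = 24.9011°
wrap1 = π − 2β = 130.1979°
wrap2 = π + 2β = 229.8021°
tangent length = C·cosβ = 34.4674
L = r1·wrap1 + r2·wrap2 + 2·C·cosβ = 1·2.2724 + 17·4.0108 + 2·34.4674 = 139.3908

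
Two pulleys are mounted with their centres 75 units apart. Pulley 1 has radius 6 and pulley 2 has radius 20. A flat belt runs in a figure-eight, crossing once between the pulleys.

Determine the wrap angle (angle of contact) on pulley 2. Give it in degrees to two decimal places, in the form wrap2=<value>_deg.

wrap2=220.57_deg

crossed belt: β = asin((r1+r2)/C) = asin(26/75) = 20.2836°
wrap1 = wrap2 = π + 2β = 220.5671°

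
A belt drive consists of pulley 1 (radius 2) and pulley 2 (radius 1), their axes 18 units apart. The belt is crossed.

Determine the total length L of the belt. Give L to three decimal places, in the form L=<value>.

L=45.926

crossed belt: β = asin((r1+r2)/C) = asin(3/18) = 9.5941°
wrap1 = wrap2 = π + 2β = 199.1881°
tangent length = C·cosβ = 17.7482
L = (r1+r2)·wrap + 2·C·cosβ = 3·3.4765 + 2·17.7482 = 45.9259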